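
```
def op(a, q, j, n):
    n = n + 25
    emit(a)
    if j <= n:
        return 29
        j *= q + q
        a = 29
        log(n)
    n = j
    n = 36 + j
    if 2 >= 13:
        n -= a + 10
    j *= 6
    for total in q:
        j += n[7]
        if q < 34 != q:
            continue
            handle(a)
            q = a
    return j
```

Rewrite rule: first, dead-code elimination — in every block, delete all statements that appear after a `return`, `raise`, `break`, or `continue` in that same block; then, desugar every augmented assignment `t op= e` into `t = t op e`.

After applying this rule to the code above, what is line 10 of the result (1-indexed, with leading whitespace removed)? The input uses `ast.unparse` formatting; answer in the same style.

j = j * 6

Transformed code:
def op(a, q, j, n):
    n = n + 25
    emit(a)
    if j <= n:
        return 29
    n = j
    n = 36 + j
    if 2 >= 13:
        n = n - (a + 10)
    j = j * 6
    for total in q:
        j = j + n[7]
        if q < 34 != q:
            continue
    return j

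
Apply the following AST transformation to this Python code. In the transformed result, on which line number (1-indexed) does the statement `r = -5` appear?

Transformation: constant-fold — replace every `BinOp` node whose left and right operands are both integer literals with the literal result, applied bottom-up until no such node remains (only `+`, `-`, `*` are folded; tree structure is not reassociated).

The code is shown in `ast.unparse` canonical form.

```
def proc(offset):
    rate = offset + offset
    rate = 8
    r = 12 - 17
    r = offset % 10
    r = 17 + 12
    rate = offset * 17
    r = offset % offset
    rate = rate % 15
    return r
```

4

Transformed code:
def proc(offset):
    rate = offset + offset
    rate = 8
    r = -5
    r = offset % 10
    r = 29
    rate = offset * 17
    r = offset % offset
    rate = rate % 15
    return r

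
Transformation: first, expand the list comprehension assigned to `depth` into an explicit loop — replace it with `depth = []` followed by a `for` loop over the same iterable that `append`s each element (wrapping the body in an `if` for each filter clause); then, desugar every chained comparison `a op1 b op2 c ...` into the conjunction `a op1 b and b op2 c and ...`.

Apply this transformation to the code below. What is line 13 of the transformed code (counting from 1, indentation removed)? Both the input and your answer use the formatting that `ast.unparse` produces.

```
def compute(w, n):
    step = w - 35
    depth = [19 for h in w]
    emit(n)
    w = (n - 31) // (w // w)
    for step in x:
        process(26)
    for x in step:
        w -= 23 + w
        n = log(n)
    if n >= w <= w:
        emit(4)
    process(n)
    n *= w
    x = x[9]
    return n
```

Transformed code:
def compute(w, n):
    step = w - 35
    depth = []
    for h in w:
        depth.append(19)
    emit(n)
    w = (n - 31) // (w // w)
    for step in x:
        process(26)
    for x in step:
        w -= 23 + w
        n = log(n)
    if n >= w and w <= w:
        emit(4)
    process(n)
    n *= w
    x = x[9]
    return n

if n >= w and w <= w:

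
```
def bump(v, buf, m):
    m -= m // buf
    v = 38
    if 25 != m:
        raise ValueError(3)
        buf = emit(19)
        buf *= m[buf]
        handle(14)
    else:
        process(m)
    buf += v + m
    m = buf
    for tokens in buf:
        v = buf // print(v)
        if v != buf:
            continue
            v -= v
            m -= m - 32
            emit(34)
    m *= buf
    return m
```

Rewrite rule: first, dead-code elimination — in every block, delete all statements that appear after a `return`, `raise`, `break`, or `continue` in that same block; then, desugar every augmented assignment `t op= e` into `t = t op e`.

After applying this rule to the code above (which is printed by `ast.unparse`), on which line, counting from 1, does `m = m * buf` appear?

Transformed code:
def bump(v, buf, m):
    m = m - m // buf
    v = 38
    if 25 != m:
        raise ValueError(3)
    else:
        process(m)
    buf = buf + (v + m)
    m = buf
    for tokens in buf:
        v = buf // print(v)
        if v != buf:
            continue
    m = m * buf
    return m

14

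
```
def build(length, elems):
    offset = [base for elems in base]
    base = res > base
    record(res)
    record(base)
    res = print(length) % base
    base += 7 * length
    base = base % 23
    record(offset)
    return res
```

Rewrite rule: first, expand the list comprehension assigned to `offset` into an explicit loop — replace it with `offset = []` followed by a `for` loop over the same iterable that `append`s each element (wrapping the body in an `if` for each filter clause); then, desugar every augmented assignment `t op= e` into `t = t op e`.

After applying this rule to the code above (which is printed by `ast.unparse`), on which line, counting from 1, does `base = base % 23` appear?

10

Transformed code:
def build(length, elems):
    offset = []
    for elems in base:
        offset.append(base)
    base = res > base
    record(res)
    record(base)
    res = print(length) % base
    base = base + 7 * length
    base = base % 23
    record(offset)
    return res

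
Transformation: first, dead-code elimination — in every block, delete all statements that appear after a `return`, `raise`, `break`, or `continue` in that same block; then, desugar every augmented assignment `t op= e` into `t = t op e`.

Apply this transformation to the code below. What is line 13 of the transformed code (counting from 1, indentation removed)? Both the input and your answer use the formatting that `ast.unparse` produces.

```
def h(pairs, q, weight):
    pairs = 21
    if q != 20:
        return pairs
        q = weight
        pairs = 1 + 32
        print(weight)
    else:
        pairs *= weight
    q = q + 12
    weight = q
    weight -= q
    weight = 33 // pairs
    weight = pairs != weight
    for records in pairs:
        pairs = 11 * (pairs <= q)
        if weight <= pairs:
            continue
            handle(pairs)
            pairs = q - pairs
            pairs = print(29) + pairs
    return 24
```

pairs = 11 * (pairs <= q)

Transformed code:
def h(pairs, q, weight):
    pairs = 21
    if q != 20:
        return pairs
    else:
        pairs = pairs * weight
    q = q + 12
    weight = q
    weight = weight - q
    weight = 33 // pairs
    weight = pairs != weight
    for records in pairs:
        pairs = 11 * (pairs <= q)
        if weight <= pairs:
            continue
    return 24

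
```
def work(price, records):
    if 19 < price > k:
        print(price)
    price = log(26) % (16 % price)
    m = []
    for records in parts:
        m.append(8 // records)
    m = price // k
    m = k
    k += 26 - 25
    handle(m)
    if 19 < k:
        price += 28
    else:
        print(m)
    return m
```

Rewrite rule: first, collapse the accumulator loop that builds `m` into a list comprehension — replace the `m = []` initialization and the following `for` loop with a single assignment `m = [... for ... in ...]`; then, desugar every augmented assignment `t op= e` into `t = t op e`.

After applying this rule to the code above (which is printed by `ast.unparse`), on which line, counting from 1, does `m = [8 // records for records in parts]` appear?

5

Transformed code:
def work(price, records):
    if 19 < price > k:
        print(price)
    price = log(26) % (16 % price)
    m = [8 // records for records in parts]
    m = price // k
    m = k
    k = k + (26 - 25)
    handle(m)
    if 19 < k:
        price = price + 28
    else:
        print(m)
    return m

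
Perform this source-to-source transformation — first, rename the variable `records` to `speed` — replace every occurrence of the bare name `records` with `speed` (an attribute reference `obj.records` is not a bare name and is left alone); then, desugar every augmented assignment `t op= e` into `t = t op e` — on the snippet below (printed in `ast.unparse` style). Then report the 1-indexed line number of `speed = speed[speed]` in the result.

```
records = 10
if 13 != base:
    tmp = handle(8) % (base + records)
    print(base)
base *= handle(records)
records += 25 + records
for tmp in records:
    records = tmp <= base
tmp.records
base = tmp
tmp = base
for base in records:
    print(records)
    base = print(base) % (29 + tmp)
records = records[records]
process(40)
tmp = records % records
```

15

Transformed code:
speed = 10
if 13 != base:
    tmp = handle(8) % (base + speed)
    print(base)
base = base * handle(speed)
speed = speed + (25 + speed)
for tmp in speed:
    speed = tmp <= base
tmp.records
base = tmp
tmp = base
for base in speed:
    print(speed)
    base = print(base) % (29 + tmp)
speed = speed[speed]
process(40)
tmp = speed % speed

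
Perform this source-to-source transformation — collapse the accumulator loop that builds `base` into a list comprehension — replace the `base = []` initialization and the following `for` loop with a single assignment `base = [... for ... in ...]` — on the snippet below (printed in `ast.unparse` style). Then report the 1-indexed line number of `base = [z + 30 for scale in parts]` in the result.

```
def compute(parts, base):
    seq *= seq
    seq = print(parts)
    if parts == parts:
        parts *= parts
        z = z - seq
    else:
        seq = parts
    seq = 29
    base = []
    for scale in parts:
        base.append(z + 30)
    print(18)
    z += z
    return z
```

Transformed code:
def compute(parts, base):
    seq *= seq
    seq = print(parts)
    if parts == parts:
        parts *= parts
        z = z - seq
    else:
        seq = parts
    seq = 29
    base = [z + 30 for scale in parts]
    print(18)
    z += z
    return z

10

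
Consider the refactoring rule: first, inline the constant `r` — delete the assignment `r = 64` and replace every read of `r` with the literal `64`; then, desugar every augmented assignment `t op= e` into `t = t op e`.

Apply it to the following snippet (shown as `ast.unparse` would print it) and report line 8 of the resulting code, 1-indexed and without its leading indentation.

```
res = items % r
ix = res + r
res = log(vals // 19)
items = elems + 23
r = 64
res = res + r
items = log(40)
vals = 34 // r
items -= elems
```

items = items - elems

Transformed code:
res = items % 64
ix = res + 64
res = log(vals // 19)
items = elems + 23
res = res + 64
items = log(40)
vals = 34 // 64
items = items - elems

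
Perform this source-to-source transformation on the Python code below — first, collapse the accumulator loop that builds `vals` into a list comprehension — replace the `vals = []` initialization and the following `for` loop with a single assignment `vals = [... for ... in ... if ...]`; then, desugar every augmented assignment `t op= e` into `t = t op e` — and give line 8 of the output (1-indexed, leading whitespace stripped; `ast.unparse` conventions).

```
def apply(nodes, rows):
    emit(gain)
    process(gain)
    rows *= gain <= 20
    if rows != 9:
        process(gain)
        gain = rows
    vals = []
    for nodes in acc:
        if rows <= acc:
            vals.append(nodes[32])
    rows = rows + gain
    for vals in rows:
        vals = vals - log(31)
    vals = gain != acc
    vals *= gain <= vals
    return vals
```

vals = [nodes[32] for nodes in acc if rows <= acc]

Transformed code:
def apply(nodes, rows):
    emit(gain)
    process(gain)
    rows = rows * (gain <= 20)
    if rows != 9:
        process(gain)
        gain = rows
    vals = [nodes[32] for nodes in acc if rows <= acc]
    rows = rows + gain
    for vals in rows:
        vals = vals - log(31)
    vals = gain != acc
    vals = vals * (gain <= vals)
    return vals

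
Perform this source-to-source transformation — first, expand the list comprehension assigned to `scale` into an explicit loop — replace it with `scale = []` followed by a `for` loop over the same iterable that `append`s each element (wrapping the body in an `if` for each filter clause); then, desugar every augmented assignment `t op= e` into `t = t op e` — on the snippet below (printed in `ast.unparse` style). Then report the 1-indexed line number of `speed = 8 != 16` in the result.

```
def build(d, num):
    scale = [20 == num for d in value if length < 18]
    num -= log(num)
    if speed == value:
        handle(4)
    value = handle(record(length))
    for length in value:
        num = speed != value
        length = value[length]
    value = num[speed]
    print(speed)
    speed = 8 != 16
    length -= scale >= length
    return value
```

15

Transformed code:
def build(d, num):
    scale = []
    for d in value:
        if length < 18:
            scale.append(20 == num)
    num = num - log(num)
    if speed == value:
        handle(4)
    value = handle(record(length))
    for length in value:
        num = speed != value
        length = value[length]
    value = num[speed]
    print(speed)
    speed = 8 != 16
    length = length - (scale >= length)
    return value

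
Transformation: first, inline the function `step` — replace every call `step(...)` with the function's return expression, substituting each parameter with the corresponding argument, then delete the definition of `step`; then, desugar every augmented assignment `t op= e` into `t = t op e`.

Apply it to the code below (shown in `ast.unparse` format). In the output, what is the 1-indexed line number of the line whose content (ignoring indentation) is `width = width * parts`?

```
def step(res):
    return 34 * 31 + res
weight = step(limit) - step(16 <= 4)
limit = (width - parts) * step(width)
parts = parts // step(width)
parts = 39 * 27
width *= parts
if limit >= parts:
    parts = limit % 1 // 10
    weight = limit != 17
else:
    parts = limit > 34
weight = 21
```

Transformed code:
weight = 34 * 31 + limit - (34 * 31 + (16 <= 4))
limit = (width - parts) * (34 * 31 + width)
parts = parts // (34 * 31 + width)
parts = 39 * 27
width = width * parts
if limit >= parts:
    parts = limit % 1 // 10
    weight = limit != 17
else:
    parts = limit > 34
weight = 21

5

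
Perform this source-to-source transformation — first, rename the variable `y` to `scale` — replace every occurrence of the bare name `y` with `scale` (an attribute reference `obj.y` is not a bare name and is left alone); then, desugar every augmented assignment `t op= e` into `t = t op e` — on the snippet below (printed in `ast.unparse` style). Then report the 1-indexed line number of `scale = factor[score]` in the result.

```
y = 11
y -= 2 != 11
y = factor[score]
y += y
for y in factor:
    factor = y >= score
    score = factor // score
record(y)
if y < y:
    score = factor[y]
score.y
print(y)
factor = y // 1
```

Transformed code:
scale = 11
scale = scale - (2 != 11)
scale = factor[score]
scale = scale + scale
for scale in factor:
    factor = scale >= score
    score = factor // score
record(scale)
if scale < scale:
    score = factor[scale]
score.y
print(scale)
factor = scale // 1

3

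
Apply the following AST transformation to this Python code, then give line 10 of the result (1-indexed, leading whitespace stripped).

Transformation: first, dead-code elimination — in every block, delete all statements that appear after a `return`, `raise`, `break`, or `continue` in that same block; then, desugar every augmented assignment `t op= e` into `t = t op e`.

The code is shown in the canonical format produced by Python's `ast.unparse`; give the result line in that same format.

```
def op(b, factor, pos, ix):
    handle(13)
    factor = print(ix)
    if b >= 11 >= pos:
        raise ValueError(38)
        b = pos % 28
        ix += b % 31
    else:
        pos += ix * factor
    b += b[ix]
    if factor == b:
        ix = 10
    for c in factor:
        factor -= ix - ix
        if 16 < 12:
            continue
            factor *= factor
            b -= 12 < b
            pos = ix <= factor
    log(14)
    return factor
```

ix = 10

Transformed code:
def op(b, factor, pos, ix):
    handle(13)
    factor = print(ix)
    if b >= 11 >= pos:
        raise ValueError(38)
    else:
        pos = pos + ix * factor
    b = b + b[ix]
    if factor == b:
        ix = 10
    for c in factor:
        factor = factor - (ix - ix)
        if 16 < 12:
            continue
    log(14)
    return factor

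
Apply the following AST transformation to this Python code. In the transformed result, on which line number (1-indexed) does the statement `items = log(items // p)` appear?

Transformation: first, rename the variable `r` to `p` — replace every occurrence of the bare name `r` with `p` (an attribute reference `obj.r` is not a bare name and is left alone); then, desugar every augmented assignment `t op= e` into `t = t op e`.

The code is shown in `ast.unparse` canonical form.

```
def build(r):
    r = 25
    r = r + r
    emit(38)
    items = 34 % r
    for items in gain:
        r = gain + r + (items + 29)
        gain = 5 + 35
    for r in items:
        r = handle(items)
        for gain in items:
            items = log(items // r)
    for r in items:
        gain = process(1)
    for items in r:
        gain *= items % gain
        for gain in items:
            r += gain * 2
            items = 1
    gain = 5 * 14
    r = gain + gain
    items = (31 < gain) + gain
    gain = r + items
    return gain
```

12

Transformed code:
def build(p):
    p = 25
    p = p + p
    emit(38)
    items = 34 % p
    for items in gain:
        p = gain + p + (items + 29)
        gain = 5 + 35
    for p in items:
        p = handle(items)
        for gain in items:
            items = log(items // p)
    for p in items:
        gain = process(1)
    for items in p:
        gain = gain * (items % gain)
        for gain in items:
            p = p + gain * 2
            items = 1
    gain = 5 * 14
    p = gain + gain
    items = (31 < gain) + gain
    gain = p + items
    return gain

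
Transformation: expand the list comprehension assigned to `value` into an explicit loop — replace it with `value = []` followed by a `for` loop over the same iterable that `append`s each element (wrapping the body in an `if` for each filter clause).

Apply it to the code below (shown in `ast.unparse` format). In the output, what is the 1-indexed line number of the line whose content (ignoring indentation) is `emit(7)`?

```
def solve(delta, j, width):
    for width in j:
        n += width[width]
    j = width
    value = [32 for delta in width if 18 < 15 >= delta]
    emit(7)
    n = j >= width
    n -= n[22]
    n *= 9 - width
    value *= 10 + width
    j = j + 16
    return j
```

9

Transformed code:
def solve(delta, j, width):
    for width in j:
        n += width[width]
    j = width
    value = []
    for delta in width:
        if 18 < 15 >= delta:
            value.append(32)
    emit(7)
    n = j >= width
    n -= n[22]
    n *= 9 - width
    value *= 10 + width
    j = j + 16
    return j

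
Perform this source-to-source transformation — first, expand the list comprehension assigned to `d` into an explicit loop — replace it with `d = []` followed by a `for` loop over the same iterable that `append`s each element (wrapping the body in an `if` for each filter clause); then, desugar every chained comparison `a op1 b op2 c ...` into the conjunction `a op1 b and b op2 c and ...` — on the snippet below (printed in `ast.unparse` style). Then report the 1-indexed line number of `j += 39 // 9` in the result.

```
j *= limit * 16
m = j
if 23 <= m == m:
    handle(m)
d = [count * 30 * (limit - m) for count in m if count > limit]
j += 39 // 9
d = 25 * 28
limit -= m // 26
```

Transformed code:
j *= limit * 16
m = j
if 23 <= m and m == m:
    handle(m)
d = []
for count in m:
    if count > limit:
        d.append(count * 30 * (limit - m))
j += 39 // 9
d = 25 * 28
limit -= m // 26

9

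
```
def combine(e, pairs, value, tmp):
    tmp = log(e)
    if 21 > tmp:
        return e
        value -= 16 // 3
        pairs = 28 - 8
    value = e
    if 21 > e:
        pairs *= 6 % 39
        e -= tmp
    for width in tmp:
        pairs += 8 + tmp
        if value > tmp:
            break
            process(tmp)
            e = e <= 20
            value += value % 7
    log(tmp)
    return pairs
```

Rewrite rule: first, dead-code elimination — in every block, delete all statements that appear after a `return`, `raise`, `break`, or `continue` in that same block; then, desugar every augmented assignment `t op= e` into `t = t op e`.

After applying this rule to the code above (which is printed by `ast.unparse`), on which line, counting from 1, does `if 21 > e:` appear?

6

Transformed code:
def combine(e, pairs, value, tmp):
    tmp = log(e)
    if 21 > tmp:
        return e
    value = e
    if 21 > e:
        pairs = pairs * (6 % 39)
        e = e - tmp
    for width in tmp:
        pairs = pairs + (8 + tmp)
        if value > tmp:
            break
    log(tmp)
    return pairs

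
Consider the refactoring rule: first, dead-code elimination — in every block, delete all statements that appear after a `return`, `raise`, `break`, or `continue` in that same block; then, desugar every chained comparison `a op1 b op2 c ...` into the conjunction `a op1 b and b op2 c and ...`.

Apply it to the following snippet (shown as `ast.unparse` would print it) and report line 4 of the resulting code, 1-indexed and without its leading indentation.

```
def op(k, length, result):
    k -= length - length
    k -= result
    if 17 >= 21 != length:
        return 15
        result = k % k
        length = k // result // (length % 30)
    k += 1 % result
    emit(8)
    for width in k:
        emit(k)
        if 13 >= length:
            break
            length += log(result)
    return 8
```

if 17 >= 21 and 21 != length:

Transformed code:
def op(k, length, result):
    k -= length - length
    k -= result
    if 17 >= 21 and 21 != length:
        return 15
    k += 1 % result
    emit(8)
    for width in k:
        emit(k)
        if 13 >= length:
            break
    return 8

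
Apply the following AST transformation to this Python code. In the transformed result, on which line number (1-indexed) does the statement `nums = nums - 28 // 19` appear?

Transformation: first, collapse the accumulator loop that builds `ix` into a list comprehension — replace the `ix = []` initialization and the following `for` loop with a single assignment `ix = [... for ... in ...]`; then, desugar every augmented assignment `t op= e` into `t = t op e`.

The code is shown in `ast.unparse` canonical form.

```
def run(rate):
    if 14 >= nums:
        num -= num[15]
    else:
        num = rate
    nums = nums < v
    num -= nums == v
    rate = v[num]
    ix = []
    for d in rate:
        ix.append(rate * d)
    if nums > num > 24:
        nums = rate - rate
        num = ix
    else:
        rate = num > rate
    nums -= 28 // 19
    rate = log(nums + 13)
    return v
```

Transformed code:
def run(rate):
    if 14 >= nums:
        num = num - num[15]
    else:
        num = rate
    nums = nums < v
    num = num - (nums == v)
    rate = v[num]
    ix = [rate * d for d in rate]
    if nums > num > 24:
        nums = rate - rate
        num = ix
    else:
        rate = num > rate
    nums = nums - 28 // 19
    rate = log(nums + 13)
    return v

15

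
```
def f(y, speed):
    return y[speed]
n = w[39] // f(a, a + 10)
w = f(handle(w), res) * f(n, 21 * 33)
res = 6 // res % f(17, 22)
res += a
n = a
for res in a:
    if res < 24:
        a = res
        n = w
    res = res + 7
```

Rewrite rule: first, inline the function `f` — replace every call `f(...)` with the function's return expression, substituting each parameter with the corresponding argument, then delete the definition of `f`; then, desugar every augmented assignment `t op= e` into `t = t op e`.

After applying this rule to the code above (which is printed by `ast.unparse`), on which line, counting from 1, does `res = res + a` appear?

Transformed code:
n = w[39] // a[a + 10]
w = handle(w)[res] * n[21 * 33]
res = 6 // res % 17[22]
res = res + a
n = a
for res in a:
    if res < 24:
        a = res
        n = w
    res = res + 7

4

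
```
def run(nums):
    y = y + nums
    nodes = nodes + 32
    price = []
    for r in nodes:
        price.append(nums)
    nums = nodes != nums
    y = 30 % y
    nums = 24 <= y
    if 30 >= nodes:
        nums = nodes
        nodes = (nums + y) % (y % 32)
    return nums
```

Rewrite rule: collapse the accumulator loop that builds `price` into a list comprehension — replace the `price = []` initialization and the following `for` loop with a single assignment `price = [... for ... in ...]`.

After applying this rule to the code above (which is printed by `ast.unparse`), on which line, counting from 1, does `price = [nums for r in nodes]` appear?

Transformed code:
def run(nums):
    y = y + nums
    nodes = nodes + 32
    price = [nums for r in nodes]
    nums = nodes != nums
    y = 30 % y
    nums = 24 <= y
    if 30 >= nodes:
        nums = nodes
        nodes = (nums + y) % (y % 32)
    return nums

4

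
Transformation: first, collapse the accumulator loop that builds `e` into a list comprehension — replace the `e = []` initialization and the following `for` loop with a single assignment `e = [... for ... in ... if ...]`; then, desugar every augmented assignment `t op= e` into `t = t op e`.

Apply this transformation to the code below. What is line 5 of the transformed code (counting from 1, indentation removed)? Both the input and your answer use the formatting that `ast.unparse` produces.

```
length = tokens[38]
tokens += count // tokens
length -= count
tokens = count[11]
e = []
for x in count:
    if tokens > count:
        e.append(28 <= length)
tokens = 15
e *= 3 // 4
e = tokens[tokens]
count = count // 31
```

Transformed code:
length = tokens[38]
tokens = tokens + count // tokens
length = length - count
tokens = count[11]
e = [28 <= length for x in count if tokens > count]
tokens = 15
e = e * (3 // 4)
e = tokens[tokens]
count = count // 31

e = [28 <= length for x in count if tokens > count]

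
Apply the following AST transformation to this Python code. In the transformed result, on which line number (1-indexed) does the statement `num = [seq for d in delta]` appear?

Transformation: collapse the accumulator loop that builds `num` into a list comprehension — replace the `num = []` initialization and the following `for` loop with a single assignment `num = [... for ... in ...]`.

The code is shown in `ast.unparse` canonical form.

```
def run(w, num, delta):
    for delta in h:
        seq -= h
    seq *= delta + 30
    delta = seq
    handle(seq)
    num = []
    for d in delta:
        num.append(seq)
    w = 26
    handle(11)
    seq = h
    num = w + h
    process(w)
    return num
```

7

Transformed code:
def run(w, num, delta):
    for delta in h:
        seq -= h
    seq *= delta + 30
    delta = seq
    handle(seq)
    num = [seq for d in delta]
    w = 26
    handle(11)
    seq = h
    num = w + h
    process(w)
    return num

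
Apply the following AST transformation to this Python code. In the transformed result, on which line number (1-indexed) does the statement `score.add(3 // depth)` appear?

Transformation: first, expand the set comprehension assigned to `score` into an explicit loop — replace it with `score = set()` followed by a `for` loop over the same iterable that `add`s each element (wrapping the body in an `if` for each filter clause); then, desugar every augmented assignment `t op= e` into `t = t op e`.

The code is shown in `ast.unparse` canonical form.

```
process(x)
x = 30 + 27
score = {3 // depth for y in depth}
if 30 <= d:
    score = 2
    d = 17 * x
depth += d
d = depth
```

Transformed code:
process(x)
x = 30 + 27
score = set()
for y in depth:
    score.add(3 // depth)
if 30 <= d:
    score = 2
    d = 17 * x
depth = depth + d
d = depth

5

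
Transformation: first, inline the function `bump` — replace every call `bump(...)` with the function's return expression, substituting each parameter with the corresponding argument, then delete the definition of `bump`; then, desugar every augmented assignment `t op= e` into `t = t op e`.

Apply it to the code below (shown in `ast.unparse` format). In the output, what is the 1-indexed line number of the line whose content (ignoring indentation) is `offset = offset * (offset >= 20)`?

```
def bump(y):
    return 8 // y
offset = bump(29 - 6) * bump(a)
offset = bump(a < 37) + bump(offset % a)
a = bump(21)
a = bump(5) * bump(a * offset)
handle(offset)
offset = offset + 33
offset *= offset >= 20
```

Transformed code:
offset = 8 // (29 - 6) * (8 // a)
offset = 8 // (a < 37) + 8 // (offset % a)
a = 8 // 21
a = 8 // 5 * (8 // (a * offset))
handle(offset)
offset = offset + 33
offset = offset * (offset >= 20)

7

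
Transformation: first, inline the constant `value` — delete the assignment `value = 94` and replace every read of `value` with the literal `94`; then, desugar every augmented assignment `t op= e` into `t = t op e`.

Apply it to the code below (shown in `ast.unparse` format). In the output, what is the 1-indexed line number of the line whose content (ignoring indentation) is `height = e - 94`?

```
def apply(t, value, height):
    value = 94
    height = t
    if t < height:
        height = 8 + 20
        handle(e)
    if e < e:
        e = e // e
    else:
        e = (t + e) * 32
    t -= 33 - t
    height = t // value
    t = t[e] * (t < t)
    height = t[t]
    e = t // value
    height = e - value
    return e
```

15

Transformed code:
def apply(t, value, height):
    height = t
    if t < height:
        height = 8 + 20
        handle(e)
    if e < e:
        e = e // e
    else:
        e = (t + e) * 32
    t = t - (33 - t)
    height = t // 94
    t = t[e] * (t < t)
    height = t[t]
    e = t // 94
    height = e - 94
    return e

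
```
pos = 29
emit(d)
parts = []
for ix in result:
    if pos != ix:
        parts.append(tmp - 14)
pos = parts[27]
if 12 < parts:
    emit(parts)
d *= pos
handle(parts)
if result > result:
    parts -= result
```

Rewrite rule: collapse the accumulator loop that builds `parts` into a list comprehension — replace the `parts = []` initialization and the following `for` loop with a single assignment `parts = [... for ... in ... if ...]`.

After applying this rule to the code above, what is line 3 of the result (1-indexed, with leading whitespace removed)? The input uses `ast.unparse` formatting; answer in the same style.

parts = [tmp - 14 for ix in result if pos != ix]

Transformed code:
pos = 29
emit(d)
parts = [tmp - 14 for ix in result if pos != ix]
pos = parts[27]
if 12 < parts:
    emit(parts)
d *= pos
handle(parts)
if result > result:
    parts -= result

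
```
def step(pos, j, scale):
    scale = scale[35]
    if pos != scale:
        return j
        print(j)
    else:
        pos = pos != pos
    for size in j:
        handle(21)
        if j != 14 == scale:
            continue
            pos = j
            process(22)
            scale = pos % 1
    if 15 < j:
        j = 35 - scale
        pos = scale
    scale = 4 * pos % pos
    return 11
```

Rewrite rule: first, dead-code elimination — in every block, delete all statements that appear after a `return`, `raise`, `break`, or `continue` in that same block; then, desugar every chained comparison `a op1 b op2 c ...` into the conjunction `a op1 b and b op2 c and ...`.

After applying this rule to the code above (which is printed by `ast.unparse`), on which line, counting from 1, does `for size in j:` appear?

7

Transformed code:
def step(pos, j, scale):
    scale = scale[35]
    if pos != scale:
        return j
    else:
        pos = pos != pos
    for size in j:
        handle(21)
        if j != 14 and 14 == scale:
            continue
    if 15 < j:
        j = 35 - scale
        pos = scale
    scale = 4 * pos % pos
    return 11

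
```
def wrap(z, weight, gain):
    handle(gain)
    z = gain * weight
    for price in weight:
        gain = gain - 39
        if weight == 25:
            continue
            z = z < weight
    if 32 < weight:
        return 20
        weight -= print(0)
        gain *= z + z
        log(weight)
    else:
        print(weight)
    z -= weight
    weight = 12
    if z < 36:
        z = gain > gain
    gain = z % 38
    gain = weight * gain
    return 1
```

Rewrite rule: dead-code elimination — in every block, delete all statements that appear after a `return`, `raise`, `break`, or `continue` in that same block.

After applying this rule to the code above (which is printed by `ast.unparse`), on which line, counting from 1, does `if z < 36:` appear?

Transformed code:
def wrap(z, weight, gain):
    handle(gain)
    z = gain * weight
    for price in weight:
        gain = gain - 39
        if weight == 25:
            continue
    if 32 < weight:
        return 20
    else:
        print(weight)
    z -= weight
    weight = 12
    if z < 36:
        z = gain > gain
    gain = z % 38
    gain = weight * gain
    return 1

14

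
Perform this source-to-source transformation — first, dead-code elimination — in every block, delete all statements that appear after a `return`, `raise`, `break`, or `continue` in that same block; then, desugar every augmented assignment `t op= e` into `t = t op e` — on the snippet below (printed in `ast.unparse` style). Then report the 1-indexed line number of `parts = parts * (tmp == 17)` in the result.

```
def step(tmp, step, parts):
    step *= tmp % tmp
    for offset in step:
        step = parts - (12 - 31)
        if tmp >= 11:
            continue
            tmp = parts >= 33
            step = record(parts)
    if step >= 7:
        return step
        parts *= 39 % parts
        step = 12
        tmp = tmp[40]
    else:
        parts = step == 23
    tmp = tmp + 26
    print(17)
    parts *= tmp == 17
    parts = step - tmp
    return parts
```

Transformed code:
def step(tmp, step, parts):
    step = step * (tmp % tmp)
    for offset in step:
        step = parts - (12 - 31)
        if tmp >= 11:
            continue
    if step >= 7:
        return step
    else:
        parts = step == 23
    tmp = tmp + 26
    print(17)
    parts = parts * (tmp == 17)
    parts = step - tmp
    return parts

13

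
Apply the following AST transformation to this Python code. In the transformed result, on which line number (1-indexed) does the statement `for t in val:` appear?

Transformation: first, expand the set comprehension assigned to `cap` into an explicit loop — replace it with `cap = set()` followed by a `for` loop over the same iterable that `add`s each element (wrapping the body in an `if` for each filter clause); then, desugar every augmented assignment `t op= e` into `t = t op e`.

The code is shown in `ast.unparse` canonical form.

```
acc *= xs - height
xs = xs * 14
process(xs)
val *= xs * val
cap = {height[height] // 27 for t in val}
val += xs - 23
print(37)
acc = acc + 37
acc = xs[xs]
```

6

Transformed code:
acc = acc * (xs - height)
xs = xs * 14
process(xs)
val = val * (xs * val)
cap = set()
for t in val:
    cap.add(height[height] // 27)
val = val + (xs - 23)
print(37)
acc = acc + 37
acc = xs[xs]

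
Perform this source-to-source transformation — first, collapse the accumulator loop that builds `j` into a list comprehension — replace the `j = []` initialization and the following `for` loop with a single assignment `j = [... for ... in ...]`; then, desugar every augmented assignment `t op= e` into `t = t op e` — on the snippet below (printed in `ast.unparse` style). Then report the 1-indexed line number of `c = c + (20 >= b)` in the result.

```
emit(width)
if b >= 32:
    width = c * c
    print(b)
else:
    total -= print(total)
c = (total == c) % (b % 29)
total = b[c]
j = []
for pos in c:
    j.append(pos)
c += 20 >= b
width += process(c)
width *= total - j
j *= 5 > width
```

Transformed code:
emit(width)
if b >= 32:
    width = c * c
    print(b)
else:
    total = total - print(total)
c = (total == c) % (b % 29)
total = b[c]
j = [pos for pos in c]
c = c + (20 >= b)
width = width + process(c)
width = width * (total - j)
j = j * (5 > width)

10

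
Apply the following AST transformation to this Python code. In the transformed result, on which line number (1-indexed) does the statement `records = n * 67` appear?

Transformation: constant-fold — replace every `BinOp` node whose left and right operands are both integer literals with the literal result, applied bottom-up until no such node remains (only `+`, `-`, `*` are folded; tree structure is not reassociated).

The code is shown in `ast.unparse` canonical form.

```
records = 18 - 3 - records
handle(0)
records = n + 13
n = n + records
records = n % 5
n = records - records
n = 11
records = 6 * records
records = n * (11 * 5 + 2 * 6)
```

Transformed code:
records = 15 - records
handle(0)
records = n + 13
n = n + records
records = n % 5
n = records - records
n = 11
records = 6 * records
records = n * 67

9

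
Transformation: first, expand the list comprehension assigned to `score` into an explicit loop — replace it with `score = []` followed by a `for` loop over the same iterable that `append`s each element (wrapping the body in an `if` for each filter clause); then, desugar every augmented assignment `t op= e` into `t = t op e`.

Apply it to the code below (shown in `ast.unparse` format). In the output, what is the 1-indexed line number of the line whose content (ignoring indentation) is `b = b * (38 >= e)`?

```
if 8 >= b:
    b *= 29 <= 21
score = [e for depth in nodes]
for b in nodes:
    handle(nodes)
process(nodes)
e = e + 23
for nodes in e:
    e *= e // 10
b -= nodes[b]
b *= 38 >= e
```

13

Transformed code:
if 8 >= b:
    b = b * (29 <= 21)
score = []
for depth in nodes:
    score.append(e)
for b in nodes:
    handle(nodes)
process(nodes)
e = e + 23
for nodes in e:
    e = e * (e // 10)
b = b - nodes[b]
b = b * (38 >= e)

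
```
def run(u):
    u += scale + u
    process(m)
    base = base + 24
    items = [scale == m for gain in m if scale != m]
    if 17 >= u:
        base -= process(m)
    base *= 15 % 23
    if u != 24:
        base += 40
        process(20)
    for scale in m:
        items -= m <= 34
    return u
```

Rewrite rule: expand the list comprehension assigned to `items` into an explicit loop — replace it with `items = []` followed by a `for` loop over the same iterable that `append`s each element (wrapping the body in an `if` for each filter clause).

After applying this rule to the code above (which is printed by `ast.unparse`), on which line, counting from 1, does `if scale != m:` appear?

7

Transformed code:
def run(u):
    u += scale + u
    process(m)
    base = base + 24
    items = []
    for gain in m:
        if scale != m:
            items.append(scale == m)
    if 17 >= u:
        base -= process(m)
    base *= 15 % 23
    if u != 24:
        base += 40
        process(20)
    for scale in m:
        items -= m <= 34
    return u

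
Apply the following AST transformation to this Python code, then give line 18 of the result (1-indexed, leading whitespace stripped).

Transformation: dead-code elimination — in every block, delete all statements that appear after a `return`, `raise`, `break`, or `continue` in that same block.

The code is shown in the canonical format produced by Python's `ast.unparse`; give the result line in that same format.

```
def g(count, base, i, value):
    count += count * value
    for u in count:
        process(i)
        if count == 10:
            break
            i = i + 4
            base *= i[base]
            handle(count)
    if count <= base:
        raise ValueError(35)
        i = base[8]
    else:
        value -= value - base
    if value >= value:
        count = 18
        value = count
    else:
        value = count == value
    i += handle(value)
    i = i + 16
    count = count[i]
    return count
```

count = count[i]

Transformed code:
def g(count, base, i, value):
    count += count * value
    for u in count:
        process(i)
        if count == 10:
            break
    if count <= base:
        raise ValueError(35)
    else:
        value -= value - base
    if value >= value:
        count = 18
        value = count
    else:
        value = count == value
    i += handle(value)
    i = i + 16
    count = count[i]
    return count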